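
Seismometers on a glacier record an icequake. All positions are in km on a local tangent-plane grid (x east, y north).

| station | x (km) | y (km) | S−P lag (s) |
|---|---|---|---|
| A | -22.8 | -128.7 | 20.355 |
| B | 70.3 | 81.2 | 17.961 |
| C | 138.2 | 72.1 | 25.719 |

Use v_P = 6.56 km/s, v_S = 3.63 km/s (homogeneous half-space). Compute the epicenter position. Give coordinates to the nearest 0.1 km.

x ≈ -66.7 km, y ≈ 30.8 km

Distance from S−P lag: d = Δt · v_P v_S / (v_P − v_S) = Δt · (6.56·3.63)/(6.56−3.63) ≈ 8.1272·Δt.
So d_A = 165.43, d_B = 145.97, d_C = 209.02 km.
Circle about each station: (x + 22.8)² + (y + 128.7)² = 165.43²; (x − 70.3)² + (y − 81.2)² = 145.97²; (x − 138.2)² + (y − 72.1)² = 209.02².
Subtracting pairs of circle equations eliminates x²+y² and gives linear equations (the radical axes):
186.2 x + 419.8 y = 511.84
322.0 x + 401.6 y = -9108.16
Solving the 2×2 system: x ≈ -66.7, y ≈ 30.8 km.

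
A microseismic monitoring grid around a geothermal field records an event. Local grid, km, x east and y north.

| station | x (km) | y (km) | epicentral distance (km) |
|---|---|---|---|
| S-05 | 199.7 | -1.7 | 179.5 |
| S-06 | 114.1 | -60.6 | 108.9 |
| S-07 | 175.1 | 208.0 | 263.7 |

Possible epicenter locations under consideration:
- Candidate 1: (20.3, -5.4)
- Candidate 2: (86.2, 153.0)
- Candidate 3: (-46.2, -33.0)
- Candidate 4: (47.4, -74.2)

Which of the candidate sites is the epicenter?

For each candidate, compare |candidate − station| to the reported distance:
Candidate 1: residuals S-05 0.1, S-06 0.1, S-07 0.1 → max 0.1 km
Candidate 2: residuals S-05 12.4, S-06 106.5, S-07 159.2 → max 159.2 km
Candidate 3: residuals S-05 68.4, S-06 53.8, S-07 63.5 → max 68.4 km
Candidate 4: residuals S-05 10.8, S-06 40.8, S-07 46.0 → max 46.0 km
Only Candidate 1 has all residuals ≈ 0.

Candidate 1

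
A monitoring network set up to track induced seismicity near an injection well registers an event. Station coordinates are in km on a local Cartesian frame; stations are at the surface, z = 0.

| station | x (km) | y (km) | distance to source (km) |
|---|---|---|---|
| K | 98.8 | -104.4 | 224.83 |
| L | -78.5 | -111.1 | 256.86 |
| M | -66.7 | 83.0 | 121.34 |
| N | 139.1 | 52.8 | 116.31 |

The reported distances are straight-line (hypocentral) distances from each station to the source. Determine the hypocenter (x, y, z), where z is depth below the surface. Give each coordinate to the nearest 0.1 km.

x ≈ 45.4 km, y ≈ 110.8 km, depth ≈ 37.2 km

Each station gives a sphere (x−x_i)² + (y−y_i)² + z² = d_i² (stations at z=0).
Subtracting the K sphere from L and M: z² cancels, leaving linear equations in x and y:
-354.6 x − 13.4 y = -17583.87
-331.0 x + 374.8 y = 26502.22
Solving: x ≈ 45.401, y ≈ 110.805 km (keep extra digits for the depth step; rounded: 45.4, 110.8).
Then from the K sphere: z² = 224.83² − (x − 98.8)² − (y + 104.4)² with x = 45.401, y = 110.805, so z ≈ 37.201 ≈ 37.2 km.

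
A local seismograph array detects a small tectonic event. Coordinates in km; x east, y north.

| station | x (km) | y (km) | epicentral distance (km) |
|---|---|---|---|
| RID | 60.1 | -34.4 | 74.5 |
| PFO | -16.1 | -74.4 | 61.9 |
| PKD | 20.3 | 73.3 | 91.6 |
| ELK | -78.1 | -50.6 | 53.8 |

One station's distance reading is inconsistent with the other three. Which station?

ELK

Solve using three stations at a time. Using RID, PFO, PKD (subtract circle equations pairwise → linear system) gives (x, y) ≈ (-11.2, -12.7).
Distances from that point to each station vs reported:
  RID: calculated 74.5 vs reported 74.5 → residual 0.0 km
  PFO: calculated 61.9 vs reported 61.9 → residual 0.0 km
  PKD: calculated 91.6 vs reported 91.6 → residual 0.0 km
  ELK: calculated 76.9 vs reported 53.8 → residual 23.1 km
RID, PFO, PKD are mutually consistent (residuals ≈ 0); ELK is off by 23.1 km.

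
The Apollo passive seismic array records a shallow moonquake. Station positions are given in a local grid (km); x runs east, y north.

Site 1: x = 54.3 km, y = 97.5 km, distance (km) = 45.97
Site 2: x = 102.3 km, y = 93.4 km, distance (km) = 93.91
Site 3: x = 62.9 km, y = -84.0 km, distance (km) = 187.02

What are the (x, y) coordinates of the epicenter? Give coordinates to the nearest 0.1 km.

(8.4, 94.9)

Circle about each station: (x − 54.3)² + (y − 97.5)² = 45.97²; (x − 102.3)² + (y − 93.4)² = 93.91²; (x − 62.9)² + (y + 84.0)² = 187.02².
Subtracting the Site 1 equation from the Site 2 and Site 3 equations removes the quadratic terms:
96.0 x − 8.2 y = 28.26
17.2 x − 363.0 y = -34305.57
Solving the 2×2 system: x ≈ 8.4, y ≈ 94.9 km.
Check against Site 1 (with the unrounded x, y): √((x − 54.3)²+(y − 97.5)²) = 45.97 ≈ 45.97 km. ✓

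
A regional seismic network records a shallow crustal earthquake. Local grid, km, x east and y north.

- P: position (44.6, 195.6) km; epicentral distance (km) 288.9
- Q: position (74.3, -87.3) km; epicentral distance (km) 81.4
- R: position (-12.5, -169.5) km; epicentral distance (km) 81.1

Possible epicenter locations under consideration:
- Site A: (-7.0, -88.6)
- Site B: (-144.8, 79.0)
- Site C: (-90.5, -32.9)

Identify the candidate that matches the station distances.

Site A

For each candidate, compare |candidate − station| to the reported distance:
Site A: residuals P 0.1, Q 0.1, R 0.0 → max 0.1 km
Site B: residuals P 66.5, Q 193.7, R 200.4 → max 200.4 km
Site C: residuals P 23.4, Q 92.1, R 76.2 → max 92.1 km
Only Site A has all residuals ≈ 0.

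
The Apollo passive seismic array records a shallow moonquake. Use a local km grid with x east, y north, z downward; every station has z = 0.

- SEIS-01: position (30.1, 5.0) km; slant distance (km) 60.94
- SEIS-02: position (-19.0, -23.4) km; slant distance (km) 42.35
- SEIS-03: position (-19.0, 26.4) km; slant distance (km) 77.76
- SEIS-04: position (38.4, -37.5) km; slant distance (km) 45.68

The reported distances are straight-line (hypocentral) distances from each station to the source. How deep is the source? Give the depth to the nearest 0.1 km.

Each station gives a sphere (x−x_i)² + (y−y_i)² + z² = d_i² (stations at z=0).
Subtracting the SEIS-01 sphere from SEIS-02 and SEIS-03: z² cancels, leaving linear equations in x and y:
-98.2 x − 56.8 y = 1897.71
-98.2 x + 42.8 y = -2205.98
Solving: x ≈ 4.507, y ≈ -41.202 km (keep extra digits for the depth step; rounded: 4.5, -41.2).
Then from the SEIS-01 sphere: z² = 60.94² − (x − 30.1)² − (y − 5.0)² with x = 4.507, y = -41.202, so z ≈ 30.398 ≈ 30.4 km.
Check against SEIS-04 (with the unrounded solution): distance 45.68 ≈ 45.68 km. ✓

z ≈ 30.4 km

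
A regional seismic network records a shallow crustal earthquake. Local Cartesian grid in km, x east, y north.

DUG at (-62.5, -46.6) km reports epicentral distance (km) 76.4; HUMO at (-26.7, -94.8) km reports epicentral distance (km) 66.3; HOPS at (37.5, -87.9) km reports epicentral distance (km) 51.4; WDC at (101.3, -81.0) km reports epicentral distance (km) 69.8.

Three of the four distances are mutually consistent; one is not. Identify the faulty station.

WDC

Solve using three stations at a time. Using DUG, HUMO, HOPS (subtract circle equations pairwise → linear system) gives (x, y) ≈ (13.8, -42.3).
Distances from that point to each station vs reported:
  DUG: calculated 76.4 vs reported 76.4 → residual 0.0 km
  HUMO: calculated 66.3 vs reported 66.3 → residual 0.0 km
  HOPS: calculated 51.4 vs reported 51.4 → residual 0.0 km
  WDC: calculated 95.7 vs reported 69.8 → residual 25.9 km
DUG, HUMO, HOPS are mutually consistent (residuals ≈ 0); WDC is off by 25.9 km.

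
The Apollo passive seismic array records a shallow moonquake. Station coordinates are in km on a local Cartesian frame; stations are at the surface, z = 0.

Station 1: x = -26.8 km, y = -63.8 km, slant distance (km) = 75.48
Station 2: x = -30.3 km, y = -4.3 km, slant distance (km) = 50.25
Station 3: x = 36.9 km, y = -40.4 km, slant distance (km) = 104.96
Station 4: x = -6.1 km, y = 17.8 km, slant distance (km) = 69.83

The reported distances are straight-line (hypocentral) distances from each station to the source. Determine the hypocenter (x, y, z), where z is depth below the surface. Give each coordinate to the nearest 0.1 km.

Each station gives a sphere (x−x_i)² + (y−y_i)² + z² = d_i² (stations at z=0).
Subtracting the Station 1 sphere from Station 2 and Station 3: z² cancels, leaving linear equations in x and y:
-7.0 x + 119.0 y = -679.93
127.4 x + 46.8 y = -7114.28
Solving: x ≈ -52.606, y ≈ -8.808 km (keep extra digits for the depth step; rounded: -52.6, -8.8).
Then from the Station 1 sphere: z² = 75.48² − (x + 26.8)² − (y + 63.8)² with x = -52.606, y = -8.808, so z ≈ 44.801 ≈ 44.8 km.
Check against Station 4 (with the unrounded solution): distance 69.84 ≈ 69.83 km. ✓

x ≈ -52.6 km, y ≈ -8.8 km, depth ≈ 44.8 km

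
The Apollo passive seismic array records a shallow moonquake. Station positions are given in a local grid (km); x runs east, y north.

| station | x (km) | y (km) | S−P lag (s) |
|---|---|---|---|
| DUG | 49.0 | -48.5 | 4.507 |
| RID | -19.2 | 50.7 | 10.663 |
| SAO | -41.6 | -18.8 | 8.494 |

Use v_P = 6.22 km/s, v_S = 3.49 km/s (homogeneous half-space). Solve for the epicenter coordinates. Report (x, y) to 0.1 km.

Distance from S−P lag: d = Δt · v_P v_S / (v_P − v_S) = Δt · (6.22·3.49)/(6.22−3.49) ≈ 7.9516·Δt.
So d_DUG = 35.84, d_RID = 84.79, d_SAO = 67.54 km.
Circle about each station: (x − 49.0)² + (y + 48.5)² = 35.84²; (x + 19.2)² + (y − 50.7)² = 84.79²; (x + 41.6)² + (y + 18.8)² = 67.54².
Subtracting the DUG equation from the RID and SAO equations removes the quadratic terms:
-136.4 x + 198.4 y = -7718.96
-181.2 x + 59.4 y = -5946.40
Solving the 2×2 system: x ≈ 25.9, y ≈ -21.1 km.
Check against DUG (with the unrounded x, y): √((x − 49.0)²+(y + 48.5)²) = 35.84 ≈ 35.84 km. ✓

25.9 km east, -21.1 km north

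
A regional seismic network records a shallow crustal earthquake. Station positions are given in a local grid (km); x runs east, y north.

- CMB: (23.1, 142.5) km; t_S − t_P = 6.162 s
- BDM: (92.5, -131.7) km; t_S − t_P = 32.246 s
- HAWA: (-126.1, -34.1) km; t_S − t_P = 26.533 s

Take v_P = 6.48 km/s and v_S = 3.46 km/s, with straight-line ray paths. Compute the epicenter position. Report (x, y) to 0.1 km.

x ≈ 21.1 km, y ≈ 96.8 km

Distance from S−P lag: d = Δt · v_P v_S / (v_P − v_S) = Δt · (6.48·3.46)/(6.48−3.46) ≈ 7.4241·Δt.
So d_CMB = 45.75, d_BDM = 239.40, d_HAWA = 196.98 km.
Circle about each station: (x − 23.1)² + (y − 142.5)² = 45.75²; (x − 92.5)² + (y + 131.7)² = 239.40²; (x + 126.1)² + (y + 34.1)² = 196.98².
Subtracting the CMB equation from the BDM and HAWA equations removes the quadratic terms:
138.8 x − 548.4 y = -50158.02
-298.4 x − 353.2 y = -40483.90
Solving the 2×2 system: x ≈ 21.1, y ≈ 96.8 km.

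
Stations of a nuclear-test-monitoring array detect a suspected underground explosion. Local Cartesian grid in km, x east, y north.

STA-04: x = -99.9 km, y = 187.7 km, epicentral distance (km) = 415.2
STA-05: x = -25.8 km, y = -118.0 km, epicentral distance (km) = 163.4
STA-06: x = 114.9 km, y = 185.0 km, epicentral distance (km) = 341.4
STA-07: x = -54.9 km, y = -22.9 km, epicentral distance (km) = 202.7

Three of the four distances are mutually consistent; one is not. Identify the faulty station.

Solve using three stations at a time. Using STA-04, STA-05, STA-06 (subtract circle equations pairwise → linear system) gives (x, y) ≈ (133.2, -155.9).
Distances from that point to each station vs reported:
  STA-04: calculated 415.2 vs reported 415.2 → residual 0.0 km
  STA-05: calculated 163.4 vs reported 163.4 → residual 0.0 km
  STA-06: calculated 341.4 vs reported 341.4 → residual 0.0 km
  STA-07: calculated 230.4 vs reported 202.7 → residual 27.7 km
STA-04, STA-05, STA-06 are mutually consistent (residuals ≈ 0); STA-07 is off by 27.7 km.

STA-07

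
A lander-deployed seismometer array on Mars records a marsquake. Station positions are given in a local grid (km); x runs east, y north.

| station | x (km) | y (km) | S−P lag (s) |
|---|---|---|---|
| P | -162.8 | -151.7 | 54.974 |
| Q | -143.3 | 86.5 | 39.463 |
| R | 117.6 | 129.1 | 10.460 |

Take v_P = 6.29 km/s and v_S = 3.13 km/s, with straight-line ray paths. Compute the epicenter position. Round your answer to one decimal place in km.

Distance from S−P lag: d = Δt · v_P v_S / (v_P − v_S) = Δt · (6.29·3.13)/(6.29−3.13) ≈ 6.2303·Δt.
So d_P = 342.50, d_Q = 245.87, d_R = 65.17 km.
Circle about each station: (x + 162.8)² + (y + 151.7)² = 342.50²; (x + 143.3)² + (y − 86.5)² = 245.87²; (x − 117.6)² + (y − 129.1)² = 65.17².
Subtracting the P equation from the Q and R equations removes the quadratic terms:
39.0 x + 476.4 y = 35354.60
560.8 x + 561.6 y = 94038.96
Solving the 2×2 system: x ≈ 101.7, y ≈ 65.9 km.

x ≈ 101.7 km, y ≈ 65.9 km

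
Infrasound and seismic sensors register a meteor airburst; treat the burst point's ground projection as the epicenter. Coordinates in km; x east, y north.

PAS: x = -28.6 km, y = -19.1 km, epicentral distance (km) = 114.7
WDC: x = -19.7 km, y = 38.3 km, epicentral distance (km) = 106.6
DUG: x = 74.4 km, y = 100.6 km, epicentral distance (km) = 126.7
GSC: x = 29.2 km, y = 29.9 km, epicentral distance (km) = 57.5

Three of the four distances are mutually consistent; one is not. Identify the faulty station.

DUG

Solve using three stations at a time. Using PAS, WDC, GSC (subtract circle equations pairwise → linear system) gives (x, y) ≈ (82.8, 8.6).
Distances from that point to each station vs reported:
  PAS: calculated 114.8 vs reported 114.7 → residual 0.1 km
  WDC: calculated 106.7 vs reported 106.6 → residual 0.1 km
  DUG: calculated 92.3 vs reported 126.7 → residual 34.4 km
  GSC: calculated 57.6 vs reported 57.5 → residual 0.1 km
PAS, WDC, GSC are mutually consistent (residuals ≈ 0); DUG is off by 34.4 km.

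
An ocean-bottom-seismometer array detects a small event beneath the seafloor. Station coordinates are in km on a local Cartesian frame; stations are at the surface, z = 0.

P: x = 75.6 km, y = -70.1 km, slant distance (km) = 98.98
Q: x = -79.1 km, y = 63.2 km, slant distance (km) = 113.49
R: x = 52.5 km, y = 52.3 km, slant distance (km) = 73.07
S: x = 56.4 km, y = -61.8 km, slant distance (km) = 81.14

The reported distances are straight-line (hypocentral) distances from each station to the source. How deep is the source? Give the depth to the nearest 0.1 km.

27.5 km

Each station gives a sphere (x−x_i)² + (y−y_i)² + z² = d_i² (stations at z=0).
Subtracting the P sphere from Q and R: z² cancels, leaving linear equations in x and y:
-309.4 x + 266.6 y = -3461.26
-46.2 x + 244.8 y = -680.01
Solving: x ≈ 10.501, y ≈ -0.796 km (keep extra digits for the depth step; rounded: 10.5, -0.8).
Then from the P sphere: z² = 98.98² − (x − 75.6)² − (y + 70.1)² with x = 10.501, y = -0.796, so z ≈ 27.498 ≈ 27.5 km.
Check against S (with the unrounded solution): distance 81.14 ≈ 81.14 km. ✓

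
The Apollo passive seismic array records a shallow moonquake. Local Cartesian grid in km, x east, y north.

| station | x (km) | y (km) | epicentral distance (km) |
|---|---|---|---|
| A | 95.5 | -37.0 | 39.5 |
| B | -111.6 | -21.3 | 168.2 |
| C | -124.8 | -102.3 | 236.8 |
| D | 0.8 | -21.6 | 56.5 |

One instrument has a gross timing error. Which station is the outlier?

Solve using three stations at a time. Using A, B, D (subtract circle equations pairwise → linear system) gives (x, y) ≈ (56.2, -32.7).
Distances from that point to each station vs reported:
  A: calculated 39.5 vs reported 39.5 → residual 0.0 km
  B: calculated 168.2 vs reported 168.2 → residual 0.0 km
  C: calculated 194.0 vs reported 236.8 → residual 42.8 km
  D: calculated 56.5 vs reported 56.5 → residual 0.0 km
A, B, D are mutually consistent (residuals ≈ 0); C is off by 42.8 km.

C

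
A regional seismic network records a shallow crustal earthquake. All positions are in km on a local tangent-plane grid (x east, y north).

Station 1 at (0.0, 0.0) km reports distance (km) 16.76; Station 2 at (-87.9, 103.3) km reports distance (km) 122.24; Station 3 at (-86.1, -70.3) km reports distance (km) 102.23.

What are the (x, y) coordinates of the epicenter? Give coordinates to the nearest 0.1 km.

-16.2 km east, 4.3 km north

Circle about each station: x² + y² = 16.76²; (x + 87.9)² + (y − 103.3)² = 122.24²; (x + 86.1)² + (y + 70.3)² = 102.23².
Subtracting the Station 1 equation from the Station 2 and Station 3 equations removes the quadratic terms:
-175.8 x + 206.6 y = 3735.58
-172.2 x − 140.6 y = 2185.22
Solving the 2×2 system: x ≈ -16.2, y ≈ 4.3 km.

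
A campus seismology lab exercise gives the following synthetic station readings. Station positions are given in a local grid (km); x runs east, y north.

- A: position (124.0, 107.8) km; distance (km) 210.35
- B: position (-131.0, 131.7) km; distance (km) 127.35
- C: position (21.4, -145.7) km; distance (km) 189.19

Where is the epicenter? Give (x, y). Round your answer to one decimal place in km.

x ≈ -67.7 km, y ≈ 21.2 km

Circle about each station: (x − 124.0)² + (y − 107.8)² = 210.35²; (x + 131.0)² + (y − 131.7)² = 127.35²; (x − 21.4)² + (y + 145.7)² = 189.19².
Subtracting the A equation from the B and C equations removes the quadratic terms:
-510.0 x + 47.8 y = 35538.15
-205.2 x − 507.0 y = 3143.88
Solving the 2×2 system: x ≈ -67.7, y ≈ 21.2 km.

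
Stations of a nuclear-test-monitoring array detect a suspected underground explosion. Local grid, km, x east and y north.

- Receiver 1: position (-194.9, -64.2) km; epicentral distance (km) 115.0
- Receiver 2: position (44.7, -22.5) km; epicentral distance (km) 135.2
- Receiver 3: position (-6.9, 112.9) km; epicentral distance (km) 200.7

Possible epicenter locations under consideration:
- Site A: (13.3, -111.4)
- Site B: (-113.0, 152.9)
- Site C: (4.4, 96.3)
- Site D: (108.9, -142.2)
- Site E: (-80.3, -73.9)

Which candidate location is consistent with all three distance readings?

For each candidate, compare |candidate − station| to the reported distance:
Site A: residuals Receiver 1 98.5, Receiver 2 40.9, Receiver 3 24.5 → max 98.5 km
Site B: residuals Receiver 1 117.0, Receiver 2 100.7, Receiver 3 87.3 → max 117.0 km
Site C: residuals Receiver 1 140.9, Receiver 2 9.8, Receiver 3 180.6 → max 180.6 km
Site D: residuals Receiver 1 198.7, Receiver 2 0.6, Receiver 3 79.5 → max 198.7 km
Site E: residuals Receiver 1 0.0, Receiver 2 0.0, Receiver 3 0.0 → max 0.0 km
Only Site E has all residuals ≈ 0.

Site E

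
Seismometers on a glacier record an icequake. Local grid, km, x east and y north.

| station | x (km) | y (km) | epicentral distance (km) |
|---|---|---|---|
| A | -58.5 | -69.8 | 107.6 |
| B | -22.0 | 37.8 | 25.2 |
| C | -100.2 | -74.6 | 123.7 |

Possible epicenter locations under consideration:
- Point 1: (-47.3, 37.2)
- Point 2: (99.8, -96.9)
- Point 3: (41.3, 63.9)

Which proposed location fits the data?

For each candidate, compare |candidate − station| to the reported distance:
Point 1: residuals A 0.0, B 0.1, C 0.0 → max 0.1 km
Point 2: residuals A 53.0, B 156.4, C 77.5 → max 156.4 km
Point 3: residuals A 59.2, B 43.3, C 74.3 → max 74.3 km
Only Point 1 has all residuals ≈ 0.

Point 1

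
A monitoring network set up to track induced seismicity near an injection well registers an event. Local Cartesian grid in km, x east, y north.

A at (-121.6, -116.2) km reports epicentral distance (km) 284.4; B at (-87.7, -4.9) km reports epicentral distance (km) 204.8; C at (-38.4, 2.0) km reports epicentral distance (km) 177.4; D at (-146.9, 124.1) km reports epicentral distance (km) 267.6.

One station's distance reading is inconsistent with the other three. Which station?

C

Solve using three stations at a time. Using A, B, D (subtract circle equations pairwise → linear system) gives (x, y) ≈ (110.1, 49.0).
Distances from that point to each station vs reported:
  A: calculated 284.6 vs reported 284.4 → residual 0.2 km
  B: calculated 205.0 vs reported 204.8 → residual 0.2 km
  C: calculated 155.8 vs reported 177.4 → residual 21.6 km
  D: calculated 267.8 vs reported 267.6 → residual 0.2 km
A, B, D are mutually consistent (residuals ≈ 0); C is off by 21.6 km.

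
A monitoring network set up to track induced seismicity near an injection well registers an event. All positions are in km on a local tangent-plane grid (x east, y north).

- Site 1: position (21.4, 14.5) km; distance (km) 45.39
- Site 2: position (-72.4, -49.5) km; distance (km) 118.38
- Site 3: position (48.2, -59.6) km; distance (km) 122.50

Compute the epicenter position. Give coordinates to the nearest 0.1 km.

-7.5 km east, 49.5 km north

Circle about each station: (x − 21.4)² + (y − 14.5)² = 45.39²; (x + 72.4)² + (y + 49.5)² = 118.38²; (x − 48.2)² + (y + 59.6)² = 122.50².
Subtracting pairs of circle equations eliminates x²+y² and gives linear equations (the radical axes):
-187.6 x − 128.0 y = -4929.77
53.6 x − 148.2 y = -7738.81
Solving the 2×2 system: x ≈ -7.5, y ≈ 49.5 km.
Check against Site 1 (with the unrounded x, y): √((x − 21.4)²+(y − 14.5)²) = 45.39 ≈ 45.39 km. ✓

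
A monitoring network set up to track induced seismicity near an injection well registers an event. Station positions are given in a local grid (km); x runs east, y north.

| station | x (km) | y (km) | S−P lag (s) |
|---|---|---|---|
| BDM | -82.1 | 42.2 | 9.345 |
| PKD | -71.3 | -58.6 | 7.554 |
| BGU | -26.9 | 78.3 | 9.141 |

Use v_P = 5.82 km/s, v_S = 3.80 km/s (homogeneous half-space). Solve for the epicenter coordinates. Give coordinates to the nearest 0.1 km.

x ≈ 0.7 km, y ≈ -17.9 km

Distance from S−P lag: d = Δt · v_P v_S / (v_P − v_S) = Δt · (5.82·3.80)/(5.82−3.80) ≈ 10.9485·Δt.
So d_BDM = 102.31, d_PKD = 82.71, d_BGU = 100.08 km.
Circle about each station: (x + 82.1)² + (y − 42.2)² = 102.31²; (x + 71.3)² + (y + 58.6)² = 82.71²; (x + 26.9)² + (y − 78.3)² = 100.08².
Subtracting pairs of circle equations eliminates x²+y² and gives linear equations (the radical axes):
21.6 x − 201.6 y = 3622.79
110.4 x + 72.2 y = -1215.42
Solving the 2×2 system: x ≈ 0.7, y ≈ -17.9 km.
Check against BDM (with the unrounded x, y): √((x + 82.1)²+(y − 42.2)²) = 102.31 ≈ 102.31 km. ✓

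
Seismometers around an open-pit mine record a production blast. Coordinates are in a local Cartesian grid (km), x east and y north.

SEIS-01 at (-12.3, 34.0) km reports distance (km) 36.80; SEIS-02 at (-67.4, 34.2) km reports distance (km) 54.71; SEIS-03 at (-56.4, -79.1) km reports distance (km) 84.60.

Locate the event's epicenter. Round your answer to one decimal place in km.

x ≈ -25.1 km, y ≈ -0.5 km

Circle about each station: (x + 12.3)² + (y − 34.0)² = 36.80²; (x + 67.4)² + (y − 34.2)² = 54.71²; (x + 56.4)² + (y + 79.1)² = 84.60².
Subtracting pairs of circle equations eliminates x²+y² and gives linear equations (the radical axes):
-110.2 x + 0.4 y = 2766.17
-88.2 x − 226.2 y = 2327.56
Solving the 2×2 system: x ≈ -25.1, y ≈ -0.5 km.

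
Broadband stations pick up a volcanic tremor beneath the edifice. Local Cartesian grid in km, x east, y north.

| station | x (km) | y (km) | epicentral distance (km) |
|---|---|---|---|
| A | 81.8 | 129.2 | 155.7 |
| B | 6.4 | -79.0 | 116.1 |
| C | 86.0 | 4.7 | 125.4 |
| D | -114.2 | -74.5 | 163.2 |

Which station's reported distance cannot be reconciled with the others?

D

Solve using three stations at a time. Using A, B, C (subtract circle equations pairwise → linear system) gives (x, y) ≈ (-37.1, 28.7).
Distances from that point to each station vs reported:
  A: calculated 155.7 vs reported 155.7 → residual 0.0 km
  B: calculated 116.1 vs reported 116.1 → residual 0.0 km
  C: calculated 125.4 vs reported 125.4 → residual 0.0 km
  D: calculated 128.8 vs reported 163.2 → residual 34.4 km
A, B, C are mutually consistent (residuals ≈ 0); D is off by 34.4 km.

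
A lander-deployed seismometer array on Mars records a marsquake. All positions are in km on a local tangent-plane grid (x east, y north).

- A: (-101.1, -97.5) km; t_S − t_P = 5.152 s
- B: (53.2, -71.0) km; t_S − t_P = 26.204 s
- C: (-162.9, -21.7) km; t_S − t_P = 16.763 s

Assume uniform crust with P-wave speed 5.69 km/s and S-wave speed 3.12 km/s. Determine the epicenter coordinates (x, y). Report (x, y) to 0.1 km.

x ≈ -118.4 km, y ≈ -128.6 km

Distance from S−P lag: d = Δt · v_P v_S / (v_P − v_S) = Δt · (5.69·3.12)/(5.69−3.12) ≈ 6.9077·Δt.
So d_A = 35.59, d_B = 181.01, d_C = 115.79 km.
Circle about each station: (x + 101.1)² + (y + 97.5)² = 35.59²; (x − 53.2)² + (y + 71.0)² = 181.01²; (x + 162.9)² + (y + 21.7)² = 115.79².
Subtracting the A equation from the B and C equations removes the quadratic terms:
308.6 x + 53.0 y = -43354.19
-123.6 x + 151.6 y = -4860.84
Solving the 2×2 system: x ≈ -118.4, y ≈ -128.6 km.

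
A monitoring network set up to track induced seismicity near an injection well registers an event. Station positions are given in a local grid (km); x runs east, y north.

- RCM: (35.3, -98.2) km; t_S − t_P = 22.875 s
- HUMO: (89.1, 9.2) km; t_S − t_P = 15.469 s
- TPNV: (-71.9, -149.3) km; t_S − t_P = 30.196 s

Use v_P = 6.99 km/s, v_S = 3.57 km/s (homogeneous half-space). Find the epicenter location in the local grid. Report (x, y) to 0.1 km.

x ≈ -10.5 km, y ≈ 62.3 km

Distance from S−P lag: d = Δt · v_P v_S / (v_P − v_S) = Δt · (6.99·3.57)/(6.99−3.57) ≈ 7.2966·Δt.
So d_RCM = 166.91, d_HUMO = 112.87, d_TPNV = 220.33 km.
Circle about each station: (x − 35.3)² + (y + 98.2)² = 166.91²; (x − 89.1)² + (y − 9.2)² = 112.87²; (x + 71.9)² + (y + 149.3)² = 220.33².
Subtracting pairs of circle equations eliminates x²+y² and gives linear equations (the radical axes):
107.6 x + 214.8 y = 12253.43
-214.4 x − 102.2 y = -4115.59
Solving the 2×2 system: x ≈ -10.5, y ≈ 62.3 km.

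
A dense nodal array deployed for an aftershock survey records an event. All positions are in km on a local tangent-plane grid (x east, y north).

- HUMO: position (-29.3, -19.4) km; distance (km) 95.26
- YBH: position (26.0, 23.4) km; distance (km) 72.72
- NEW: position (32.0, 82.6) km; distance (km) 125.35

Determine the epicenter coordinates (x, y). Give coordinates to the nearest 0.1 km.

64.0 km east, -38.6 km north

Circle about each station: (x + 29.3)² + (y + 19.4)² = 95.26²; (x − 26.0)² + (y − 23.4)² = 72.72²; (x − 32.0)² + (y − 82.6)² = 125.35².
Subtracting pairs of circle equations eliminates x²+y² and gives linear equations (the radical axes):
110.6 x + 85.6 y = 3774.98
122.6 x + 204.0 y = -26.24
Solving the 2×2 system: x ≈ 64.0, y ≈ -38.6 km.
Check against HUMO (with the unrounded x, y): √((x + 29.3)²+(y + 19.4)²) = 95.25 ≈ 95.26 km. ✓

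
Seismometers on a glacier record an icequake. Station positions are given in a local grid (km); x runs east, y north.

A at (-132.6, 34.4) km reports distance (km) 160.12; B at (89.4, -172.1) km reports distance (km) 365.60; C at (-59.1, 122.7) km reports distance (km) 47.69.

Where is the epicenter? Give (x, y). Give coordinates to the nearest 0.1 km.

Circle about each station: (x + 132.6)² + (y − 34.4)² = 160.12²; (x − 89.4)² + (y + 172.1)² = 365.60²; (x + 59.1)² + (y − 122.7)² = 47.69².
Subtracting pairs of circle equations eliminates x²+y² and gives linear equations (the radical axes):
444.0 x − 413.0 y = -89180.30
147.0 x + 176.6 y = 23146.06
Solving the 2×2 system: x ≈ -44.5, y ≈ 168.1 km.
Check against A (with the unrounded x, y): √((x + 132.6)²+(y − 34.4)²) = 160.12 ≈ 160.12 km. ✓

-44.5 km east, 168.1 km north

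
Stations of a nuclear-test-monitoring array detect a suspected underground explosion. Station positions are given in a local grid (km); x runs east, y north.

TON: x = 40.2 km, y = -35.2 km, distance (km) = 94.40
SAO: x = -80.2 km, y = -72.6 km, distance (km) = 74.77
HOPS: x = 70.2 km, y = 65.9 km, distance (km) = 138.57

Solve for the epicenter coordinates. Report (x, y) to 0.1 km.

x ≈ -49.1 km, y ≈ -4.6 km

Circle about each station: (x − 40.2)² + (y + 35.2)² = 94.40²; (x + 80.2)² + (y + 72.6)² = 74.77²; (x − 70.2)² + (y − 65.9)² = 138.57².
Subtracting the TON equation from the SAO and HOPS equations removes the quadratic terms:
-240.8 x − 74.8 y = 12168.53
60.0 x + 202.2 y = -3874.51
Solving the 2×2 system: x ≈ -49.1, y ≈ -4.6 km.
Check against TON (with the unrounded x, y): √((x − 40.2)²+(y + 35.2)²) = 94.41 ≈ 94.40 km. ✓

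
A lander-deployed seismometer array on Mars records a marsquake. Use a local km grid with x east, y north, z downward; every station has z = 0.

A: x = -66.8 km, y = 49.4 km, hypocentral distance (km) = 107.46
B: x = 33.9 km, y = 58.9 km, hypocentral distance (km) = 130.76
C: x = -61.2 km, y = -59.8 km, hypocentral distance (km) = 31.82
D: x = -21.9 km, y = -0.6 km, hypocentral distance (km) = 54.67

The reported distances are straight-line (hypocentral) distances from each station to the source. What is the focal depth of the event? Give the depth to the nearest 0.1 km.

14.5 km

Each station gives a sphere (x−x_i)² + (y−y_i)² + z² = d_i² (stations at z=0).
Subtracting the A sphere from B and C: z² cancels, leaving linear equations in x and y:
201.4 x + 19.0 y = -7834.71
11.2 x − 218.4 y = 10954.02
Solving: x ≈ -34.005, y ≈ -51.900 km (keep extra digits for the depth step; rounded: -34.0, -51.9).
Then from the A sphere: z² = 107.46² − (x + 66.8)² − (y − 49.4)² with x = -34.005, y = -51.900, so z ≈ 14.507 ≈ 14.5 km.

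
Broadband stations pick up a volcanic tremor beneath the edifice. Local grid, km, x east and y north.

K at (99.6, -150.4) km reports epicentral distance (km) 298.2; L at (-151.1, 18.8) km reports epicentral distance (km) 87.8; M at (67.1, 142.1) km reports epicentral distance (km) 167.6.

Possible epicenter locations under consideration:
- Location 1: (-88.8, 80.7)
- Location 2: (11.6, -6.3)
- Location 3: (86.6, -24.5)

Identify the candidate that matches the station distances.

For each candidate, compare |candidate − station| to the reported distance:
Location 1: residuals K 0.0, L 0.0, M 0.0 → max 0.0 km
Location 2: residuals K 129.4, L 76.8, M 9.2 → max 129.4 km
Location 3: residuals K 171.6, L 153.8, M 0.1 → max 171.6 km
Only Location 1 has all residuals ≈ 0.

Location 1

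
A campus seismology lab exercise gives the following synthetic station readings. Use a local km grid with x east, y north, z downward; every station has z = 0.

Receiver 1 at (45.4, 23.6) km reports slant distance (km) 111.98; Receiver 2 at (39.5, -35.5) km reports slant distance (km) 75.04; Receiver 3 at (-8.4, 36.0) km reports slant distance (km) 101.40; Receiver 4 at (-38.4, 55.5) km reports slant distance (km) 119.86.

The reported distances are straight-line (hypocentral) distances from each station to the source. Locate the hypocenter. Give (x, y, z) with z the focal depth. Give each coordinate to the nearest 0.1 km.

x ≈ -22.7 km, y ≈ -57.9 km, depth ≈ 35.5 km

Each station gives a sphere (x−x_i)² + (y−y_i)² + z² = d_i² (stations at z=0).
Subtracting the Receiver 1 sphere from Receiver 2 and Receiver 3: z² cancels, leaving linear equations in x and y:
-11.8 x − 118.2 y = 7110.90
-107.6 x + 24.8 y = 1006.00
Solving: x ≈ -22.693, y ≈ -57.894 km (keep extra digits for the depth step; rounded: -22.7, -57.9).
Then from the Receiver 1 sphere: z² = 111.98² − (x − 45.4)² − (y − 23.6)² with x = -22.693, y = -57.894, so z ≈ 35.519 ≈ 35.5 km.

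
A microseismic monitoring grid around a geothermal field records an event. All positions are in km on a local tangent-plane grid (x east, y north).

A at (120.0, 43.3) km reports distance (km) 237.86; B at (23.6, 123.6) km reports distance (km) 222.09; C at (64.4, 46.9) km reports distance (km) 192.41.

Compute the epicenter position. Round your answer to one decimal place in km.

Circle about each station: (x − 120.0)² + (y − 43.3)² = 237.86²; (x − 23.6)² + (y − 123.6)² = 222.09²; (x − 64.4)² + (y − 46.9)² = 192.41².
Subtracting the A equation from the B and C equations removes the quadratic terms:
-192.8 x + 160.6 y = 6812.44
-111.2 x + 7.2 y = 9627.85
Solving the 2×2 system: x ≈ -90.9, y ≈ -66.7 km.

-90.9 km east, -66.7 km north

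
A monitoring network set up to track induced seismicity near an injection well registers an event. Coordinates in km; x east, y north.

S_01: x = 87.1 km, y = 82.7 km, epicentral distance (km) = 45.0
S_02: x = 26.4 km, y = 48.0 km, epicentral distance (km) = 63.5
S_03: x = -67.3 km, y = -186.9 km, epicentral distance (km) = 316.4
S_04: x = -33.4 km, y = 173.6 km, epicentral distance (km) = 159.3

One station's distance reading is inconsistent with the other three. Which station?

S_04

Solve using three stations at a time. Using S_01, S_02, S_03 (subtract circle equations pairwise → linear system) gives (x, y) ≈ (49.4, 107.2).
Distances from that point to each station vs reported:
  S_01: calculated 45.0 vs reported 45.0 → residual 0.0 km
  S_02: calculated 63.5 vs reported 63.5 → residual 0.0 km
  S_03: calculated 316.4 vs reported 316.4 → residual 0.0 km
  S_04: calculated 106.1 vs reported 159.3 → residual 53.2 km
S_01, S_02, S_03 are mutually consistent (residuals ≈ 0); S_04 is off by 53.2 km.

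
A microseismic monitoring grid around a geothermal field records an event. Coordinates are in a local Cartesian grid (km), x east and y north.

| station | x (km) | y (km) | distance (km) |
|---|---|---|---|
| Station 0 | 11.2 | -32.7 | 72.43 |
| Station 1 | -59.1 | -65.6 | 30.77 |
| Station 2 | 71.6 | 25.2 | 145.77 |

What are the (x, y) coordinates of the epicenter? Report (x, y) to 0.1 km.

Circle about each station: (x − 11.2)² + (y + 32.7)² = 72.43²; (x + 59.1)² + (y + 65.6)² = 30.77²; (x − 71.6)² + (y − 25.2)² = 145.77².
Subtracting the Station 0 equation from the Station 1 and Station 2 equations removes the quadratic terms:
-140.6 x − 65.8 y = 10900.75
120.8 x + 115.8 y = -11435.92
Solving the 2×2 system: x ≈ -61.2, y ≈ -34.9 km.

-61.2 km east, -34.9 km north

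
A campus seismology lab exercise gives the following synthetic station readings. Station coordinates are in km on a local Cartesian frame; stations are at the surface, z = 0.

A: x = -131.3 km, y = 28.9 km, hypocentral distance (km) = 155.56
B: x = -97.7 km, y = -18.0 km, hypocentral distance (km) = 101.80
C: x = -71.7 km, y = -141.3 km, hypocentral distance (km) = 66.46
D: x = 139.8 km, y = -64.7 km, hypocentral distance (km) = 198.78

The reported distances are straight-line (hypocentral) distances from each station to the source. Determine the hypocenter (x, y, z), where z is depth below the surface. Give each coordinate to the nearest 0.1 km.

x ≈ -51.2 km, y ≈ -96.7 km, depth ≈ 44.8 km

Each station gives a sphere (x−x_i)² + (y−y_i)² + z² = d_i² (stations at z=0).
Subtracting the A sphere from B and C: z² cancels, leaving linear equations in x and y:
67.2 x − 93.8 y = 5630.06
119.2 x − 340.4 y = 26813.66
Solving: x ≈ -51.193, y ≈ -96.698 km (keep extra digits for the depth step; rounded: -51.2, -96.7).
Then from the A sphere: z² = 155.56² − (x + 131.3)² − (y − 28.9)² with x = -51.193, y = -96.698, so z ≈ 44.799 ≈ 44.8 km.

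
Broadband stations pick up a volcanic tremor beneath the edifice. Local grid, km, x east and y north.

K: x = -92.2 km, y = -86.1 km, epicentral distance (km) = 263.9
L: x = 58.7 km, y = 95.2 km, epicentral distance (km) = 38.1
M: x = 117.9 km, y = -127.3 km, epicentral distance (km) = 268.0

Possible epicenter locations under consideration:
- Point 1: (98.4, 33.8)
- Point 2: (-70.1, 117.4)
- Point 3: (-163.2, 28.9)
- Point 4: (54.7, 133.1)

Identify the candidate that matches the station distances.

For each candidate, compare |candidate − station| to the reported distance:
Point 1: residuals K 38.7, L 35.0, M 105.7 → max 105.7 km
Point 2: residuals K 59.2, L 92.6, M 40.6 → max 92.6 km
Point 3: residuals K 128.7, L 193.5, M 53.6 → max 193.5 km
Point 4: residuals K 0.0, L 0.0, M 0.0 → max 0.0 km
Only Point 4 has all residuals ≈ 0.

Point 4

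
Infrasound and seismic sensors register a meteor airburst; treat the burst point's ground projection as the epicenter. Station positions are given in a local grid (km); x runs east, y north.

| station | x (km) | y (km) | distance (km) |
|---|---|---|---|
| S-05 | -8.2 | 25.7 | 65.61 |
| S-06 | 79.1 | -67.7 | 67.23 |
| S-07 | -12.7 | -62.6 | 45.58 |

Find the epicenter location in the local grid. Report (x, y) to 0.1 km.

x ≈ 21.7 km, y ≈ -32.7 km

Circle about each station: (x + 8.2)² + (y − 25.7)² = 65.61²; (x − 79.1)² + (y + 67.7)² = 67.23²; (x + 12.7)² + (y + 62.6)² = 45.58².
Subtracting the S-05 equation from the S-06 and S-07 equations removes the quadratic terms:
174.6 x − 186.8 y = 9897.17
-9.0 x − 176.6 y = 5579.46
Solving the 2×2 system: x ≈ 21.7, y ≈ -32.7 km.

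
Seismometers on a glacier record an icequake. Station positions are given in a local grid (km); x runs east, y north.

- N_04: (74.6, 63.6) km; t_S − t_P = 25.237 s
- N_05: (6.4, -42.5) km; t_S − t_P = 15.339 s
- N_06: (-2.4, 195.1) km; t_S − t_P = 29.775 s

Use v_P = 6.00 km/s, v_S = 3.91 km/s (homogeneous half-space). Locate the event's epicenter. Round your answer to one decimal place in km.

Distance from S−P lag: d = Δt · v_P v_S / (v_P − v_S) = Δt · (6.00·3.91)/(6.00−3.91) ≈ 11.2249·Δt.
So d_N_04 = 283.28, d_N_05 = 172.18, d_N_06 = 334.22 km.
Circle about each station: (x − 74.6)² + (y − 63.6)² = 283.28²; (x − 6.4)² + (y + 42.5)² = 172.18²; (x + 2.4)² + (y − 195.1)² = 334.22².
Subtracting pairs of circle equations eliminates x²+y² and gives linear equations (the radical axes):
-136.4 x − 212.2 y = 42838.70
-154.0 x + 263.0 y = -2995.80
Solving the 2×2 system: x ≈ -155.1, y ≈ -102.2 km.

(-155.1, -102.2)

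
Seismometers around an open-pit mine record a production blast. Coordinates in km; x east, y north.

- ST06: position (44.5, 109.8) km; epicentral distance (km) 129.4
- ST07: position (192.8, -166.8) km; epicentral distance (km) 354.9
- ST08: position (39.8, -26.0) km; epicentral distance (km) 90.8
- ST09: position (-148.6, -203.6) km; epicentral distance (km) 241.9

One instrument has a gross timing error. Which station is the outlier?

ST07

Solve using three stations at a time. Using ST06, ST08, ST09 (subtract circle equations pairwise → linear system) gives (x, y) ≈ (-41.9, 13.5).
Distances from that point to each station vs reported:
  ST06: calculated 129.4 vs reported 129.4 → residual 0.0 km
  ST07: calculated 296.0 vs reported 354.9 → residual 58.9 km
  ST08: calculated 90.8 vs reported 90.8 → residual 0.0 km
  ST09: calculated 241.9 vs reported 241.9 → residual 0.0 km
ST06, ST08, ST09 are mutually consistent (residuals ≈ 0); ST07 is off by 58.9 km.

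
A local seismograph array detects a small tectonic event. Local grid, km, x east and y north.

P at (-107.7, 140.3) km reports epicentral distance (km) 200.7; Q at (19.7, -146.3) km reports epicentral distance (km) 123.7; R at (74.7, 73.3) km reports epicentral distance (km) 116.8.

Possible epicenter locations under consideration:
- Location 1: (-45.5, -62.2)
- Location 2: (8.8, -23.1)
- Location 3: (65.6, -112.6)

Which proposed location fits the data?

For each candidate, compare |candidate − station| to the reported distance:
Location 1: residuals P 11.1, Q 17.3, R 64.3 → max 64.3 km
Location 2: residuals P 0.0, Q 0.0, R 0.0 → max 0.0 km
Location 3: residuals P 105.9, Q 66.8, R 69.3 → max 105.9 km
Only Location 2 has all residuals ≈ 0.

Location 2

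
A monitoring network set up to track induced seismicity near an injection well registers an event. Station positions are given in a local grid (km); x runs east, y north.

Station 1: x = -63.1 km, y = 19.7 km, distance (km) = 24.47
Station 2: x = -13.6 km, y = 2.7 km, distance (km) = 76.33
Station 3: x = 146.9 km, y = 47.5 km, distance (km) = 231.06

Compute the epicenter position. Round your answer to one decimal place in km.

Circle about each station: (x + 63.1)² + (y − 19.7)² = 24.47²; (x + 13.6)² + (y − 2.7)² = 76.33²; (x − 146.9)² + (y − 47.5)² = 231.06².
Subtracting pairs of circle equations eliminates x²+y² and gives linear equations (the radical axes):
99.0 x − 34.0 y = -9404.94
420.0 x + 55.6 y = -33323.78
Solving the 2×2 system: x ≈ -83.7, y ≈ 32.9 km.

-83.7 km east, 32.9 km north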